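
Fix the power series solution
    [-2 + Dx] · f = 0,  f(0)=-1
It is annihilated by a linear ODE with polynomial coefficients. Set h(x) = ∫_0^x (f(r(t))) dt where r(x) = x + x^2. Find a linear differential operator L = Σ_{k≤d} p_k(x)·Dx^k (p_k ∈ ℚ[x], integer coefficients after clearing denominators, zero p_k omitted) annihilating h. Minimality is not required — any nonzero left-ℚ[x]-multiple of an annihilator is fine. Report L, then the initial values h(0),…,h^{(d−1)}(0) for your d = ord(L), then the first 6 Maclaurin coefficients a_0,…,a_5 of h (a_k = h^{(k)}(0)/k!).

f: a_k = -1, -2, -2, -4/3, -2/3, -4/15, …
Substitute x→r, Dx→(1/r')Dx; clear ⇒ L₀.
h=∫h₀ ⇒ L = L₀·Dx.
L = (-2 - 4·x)·Dx + Dx^2  (order 2).
h: a_k = 0, -1, -1, -4/3, -4/3, -4/3, …
ICs: h(0) = 0, h′(0) = -1.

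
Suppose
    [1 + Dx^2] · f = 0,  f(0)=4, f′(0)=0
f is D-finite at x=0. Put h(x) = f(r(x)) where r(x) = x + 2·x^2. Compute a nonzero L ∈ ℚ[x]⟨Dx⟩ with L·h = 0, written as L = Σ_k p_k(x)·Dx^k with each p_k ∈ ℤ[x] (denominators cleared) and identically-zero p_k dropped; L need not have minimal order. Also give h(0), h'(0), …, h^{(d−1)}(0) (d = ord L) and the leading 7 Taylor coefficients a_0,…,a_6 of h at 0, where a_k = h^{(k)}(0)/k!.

f: a_k = 4, 0, -2, 0, 1/6, 0, -1/180, …
f∘r: x↦r, Dx↦Dx/r' in L_f ⇒ L₀.
L = (1 + 12·x + 48·x^2 + 64·x^3) - 4·Dx + (1 + 4·x)·Dx^2  (order 2).
h: a_k = 4, 0, -2, -8, -47/6, 4/3, 719/180, …
ICs: h(0) = 4, h′(0) = 0.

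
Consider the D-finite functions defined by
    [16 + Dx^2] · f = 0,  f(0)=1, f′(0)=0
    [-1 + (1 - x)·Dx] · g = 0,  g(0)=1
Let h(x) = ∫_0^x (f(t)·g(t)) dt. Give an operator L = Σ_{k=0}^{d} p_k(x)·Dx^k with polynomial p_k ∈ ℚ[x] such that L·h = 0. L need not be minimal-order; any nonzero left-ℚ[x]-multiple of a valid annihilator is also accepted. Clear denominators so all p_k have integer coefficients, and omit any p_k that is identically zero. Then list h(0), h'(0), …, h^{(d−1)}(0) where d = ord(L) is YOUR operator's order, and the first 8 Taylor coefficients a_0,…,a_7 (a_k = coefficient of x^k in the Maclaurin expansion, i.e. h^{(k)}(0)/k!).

L = (-16 + 16·x)·Dx + 2·Dx^2 + (-1 + x)·Dx^3  (order 3).
h: a_k = 0, 1, 1/2, -7/3, -7/4, 11/15, 11/18, -13/45, …
ICs: h(0) = 0, h′(0) = 1, h′′(0) = 1.

f: a_k = 1, 0, -8, 0, 32/3, 0, -256/45, 0, …
g: a_k = 1, 1, 1, 1, 1, 1, 1, 1, …
f·g: L₀ = L_f ⊗_s L_g, ord ≤ 2·1.
h=∫₀ˣh₀: take L = L₀·Dx.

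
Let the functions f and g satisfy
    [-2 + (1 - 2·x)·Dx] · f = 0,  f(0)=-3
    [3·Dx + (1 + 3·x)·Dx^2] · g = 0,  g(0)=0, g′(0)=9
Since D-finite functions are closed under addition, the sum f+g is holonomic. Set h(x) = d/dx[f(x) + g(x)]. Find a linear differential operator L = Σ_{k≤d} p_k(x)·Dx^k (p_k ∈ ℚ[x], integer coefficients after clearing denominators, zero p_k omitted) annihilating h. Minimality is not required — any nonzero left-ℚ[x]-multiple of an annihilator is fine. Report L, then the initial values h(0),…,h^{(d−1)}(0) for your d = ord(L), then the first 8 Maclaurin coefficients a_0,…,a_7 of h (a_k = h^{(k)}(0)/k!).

L = (144 + 72·x) + (6 + 216·x + 144·x^2)·Dx + (-7 - 13·x + 36·x^2 + 36·x^3)·Dx^2  (order 2).
h: a_k = 3, -51, 9, -435, 249, -3339, 3873, -25827, …
ICs: h(0) = 3, h′(0) = -51.

f: a_k = -3, -6, -12, -24, -48, -96, -192, -384, …
g: a_k = 0, 9, -27/2, 27, -243/4, 729/5, -729/2, 6561/7, …
Sum ⇒ L₀ = lclm(L_f,L_g) in ℚ(x)⟨Dx⟩.
h₀' ⇒ L via d/dx closure of L₀.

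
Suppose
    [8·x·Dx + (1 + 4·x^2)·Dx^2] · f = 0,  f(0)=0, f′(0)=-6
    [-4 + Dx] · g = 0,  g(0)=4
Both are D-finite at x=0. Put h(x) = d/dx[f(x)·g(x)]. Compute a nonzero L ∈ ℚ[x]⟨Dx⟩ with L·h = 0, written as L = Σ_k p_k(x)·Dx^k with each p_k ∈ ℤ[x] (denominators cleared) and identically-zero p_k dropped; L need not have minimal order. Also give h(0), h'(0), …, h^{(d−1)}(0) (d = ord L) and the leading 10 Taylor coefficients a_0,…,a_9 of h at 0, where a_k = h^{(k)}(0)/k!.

f: a_k = 0, -6, 0, 8, 0, -96/5, 0, 384/7, 0, -512/3, …
g: a_k = 4, 16, 32, 128/3, 128/3, 512/15, 1024/45, 4096/315, 2048/315, 8192/2835, …
Product ⇒ symmetric product L₀, ord ≤ 2.
h=h₀': d/dx-closure on L₀ ⇒ L.
L = (8 - 64·x + 224·x^2 - 256·x^3 + 256·x^4) + (-6 + 24·x - 88·x^2 + 96·x^3 - 128·x^4)·Dx + (1 - 2·x + 8·x^2 - 8·x^3 + 16·x^4)·Dx^2  (order 2).
h: a_k = -24, -192, -480, -512, -384, -1024, -6656/5, 212992/105, 124928/35, -1294336/135, …
ICs: h(0) = -24, h′(0) = -192.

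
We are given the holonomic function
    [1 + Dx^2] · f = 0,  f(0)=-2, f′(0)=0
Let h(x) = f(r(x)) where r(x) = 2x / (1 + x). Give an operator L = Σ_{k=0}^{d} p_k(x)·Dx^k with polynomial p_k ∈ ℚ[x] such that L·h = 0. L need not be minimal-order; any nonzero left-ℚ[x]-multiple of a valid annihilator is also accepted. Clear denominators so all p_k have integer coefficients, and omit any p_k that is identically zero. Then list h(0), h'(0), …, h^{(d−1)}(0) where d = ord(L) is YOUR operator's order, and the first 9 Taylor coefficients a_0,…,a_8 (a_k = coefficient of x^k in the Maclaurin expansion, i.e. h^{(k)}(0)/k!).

f: a_k = -2, 0, 1, 0, -1/12, 0, 1/360, 0, -1/20160, …
h₀=f(r): pull back L_f along r ⇒ L₀.
L = 4 + (2 + 6·x + 6·x^2 + 2·x^3)·Dx + (1 + 4·x + 6·x^2 + 4·x^3 + x^4)·Dx^2  (order 2).
h: a_k = -2, 0, 4, -8, 32/3, -32/3, 308/45, 8/5, -4708/315, …
ICs: h(0) = -2, h′(0) = 0.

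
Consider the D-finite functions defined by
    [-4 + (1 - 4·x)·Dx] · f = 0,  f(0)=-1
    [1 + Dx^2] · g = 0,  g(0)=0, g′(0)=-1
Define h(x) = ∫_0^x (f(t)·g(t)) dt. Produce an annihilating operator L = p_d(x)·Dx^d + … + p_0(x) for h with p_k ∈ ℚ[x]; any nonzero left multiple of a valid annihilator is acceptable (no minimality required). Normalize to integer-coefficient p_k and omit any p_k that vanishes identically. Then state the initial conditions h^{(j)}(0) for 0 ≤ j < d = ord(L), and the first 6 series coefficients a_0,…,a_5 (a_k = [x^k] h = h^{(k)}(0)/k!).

f: a_k = -1, -4, -16, -64, -256, -1024, …
g: a_k = 0, -1, 0, 1/6, 0, -1/120, …
Product ⇒ symmetric product L₀, ord ≤ 2.
h=∫₀ˣh₀: take L = L₀·Dx.
L = (-1 + 4·x)·Dx + 8·Dx^2 + (-1 + 4·x)·Dx^3  (order 3).
h: a_k = 0, 0, 1/2, 4/3, 95/24, 38/3, …
ICs: h(0) = 0, h′(0) = 0, h′′(0) = 1.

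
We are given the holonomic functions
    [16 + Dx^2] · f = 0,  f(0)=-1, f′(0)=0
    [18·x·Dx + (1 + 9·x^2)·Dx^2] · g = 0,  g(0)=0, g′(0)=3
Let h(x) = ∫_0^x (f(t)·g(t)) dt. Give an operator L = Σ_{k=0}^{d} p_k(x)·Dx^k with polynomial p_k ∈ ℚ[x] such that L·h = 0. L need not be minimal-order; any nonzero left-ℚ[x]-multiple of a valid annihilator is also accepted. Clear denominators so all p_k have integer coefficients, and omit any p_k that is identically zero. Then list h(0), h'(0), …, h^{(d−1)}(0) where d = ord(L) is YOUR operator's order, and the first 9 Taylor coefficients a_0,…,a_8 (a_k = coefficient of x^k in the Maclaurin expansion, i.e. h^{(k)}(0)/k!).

L = (20800 + 494784·x^2 + 2923776·x^4 + 11943936·x^6 + 26873856·x^8)·Dx + (19584·x + 342144·x^3 + 2239488·x^5 + 6718464·x^7)·Dx^2 + (1700 + 42732·x^2 + 318816·x^4 + 1492992·x^6 + 3359232·x^8)·Dx^3 + (1224·x + 21384·x^3 + 139968·x^5 + 419904·x^7)·Dx^4 + (25 + 738·x^2 + 8505·x^4 + 46656·x^6 + 104976·x^8)·Dx^5  (order 5).
h: a_k = 0, 0, -3/2, 0, 33/4, 0, -763/30, 0, 85501/840, …
ICs: h(0) = 0, h′(0) = 0, h′′(0) = -3, h′′′(0) = 0, h′′′′(0) = 198.

f: a_k = -1, 0, 8, 0, -32/3, 0, 256/45, 0, -512/315, …
g: a_k = 0, 3, 0, -9, 0, 243/5, 0, -2187/7, 0, …
Sym-product of L_f,L_g gives L₀ (≤ ord 4).
h=∫₀ˣh₀: take L = L₀·Dx.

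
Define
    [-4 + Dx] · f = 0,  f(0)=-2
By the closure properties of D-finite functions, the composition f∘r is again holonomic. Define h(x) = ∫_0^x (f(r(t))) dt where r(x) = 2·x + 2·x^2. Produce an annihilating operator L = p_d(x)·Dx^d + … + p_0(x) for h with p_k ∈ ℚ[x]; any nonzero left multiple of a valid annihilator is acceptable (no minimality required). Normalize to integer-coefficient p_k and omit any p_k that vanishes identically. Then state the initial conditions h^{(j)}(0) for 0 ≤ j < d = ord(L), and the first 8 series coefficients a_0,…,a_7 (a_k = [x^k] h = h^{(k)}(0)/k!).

f: a_k = -2, -8, -16, -64/3, -64/3, -256/15, -512/45, -2048/315, …
Substitute x→r, Dx→(1/r')Dx; clear ⇒ L₀.
h=∫₀ˣh₀: take L = L₀·Dx.
L = (-8 - 16·x)·Dx + Dx^2  (order 2).
h: a_k = 0, -2, -8, -80/3, -224/3, -2752/15, -18176/45, -255488/315, …
ICs: h(0) = 0, h′(0) = -2.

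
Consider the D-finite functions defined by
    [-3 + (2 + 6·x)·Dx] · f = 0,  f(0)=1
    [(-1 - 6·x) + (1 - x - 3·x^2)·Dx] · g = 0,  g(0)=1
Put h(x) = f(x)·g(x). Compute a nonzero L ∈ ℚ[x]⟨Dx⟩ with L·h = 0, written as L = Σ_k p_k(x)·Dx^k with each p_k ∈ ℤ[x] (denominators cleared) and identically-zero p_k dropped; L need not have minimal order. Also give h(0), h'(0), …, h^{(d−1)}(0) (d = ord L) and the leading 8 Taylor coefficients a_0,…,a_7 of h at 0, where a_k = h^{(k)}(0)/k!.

f: a_k = 1, 3/2, -9/8, 27/16, -405/128, 1701/256, -15309/1024, 72171/2048, …
g: a_k = 1, 1, 4, 7, 19, 40, 97, 217, …
Product ⇒ symmetric product L₀, ord ≤ 1.
L = (5 + 15·x + 27·x^2) + (-2 - 4·x + 12·x^2 + 18·x^3)·Dx  (order 1).
h: a_k = 1, 5/2, 35/8, 217/16, 3011/128, 18139/256, 129511/1024, 766529/2048, …
ICs: h(0) = 1.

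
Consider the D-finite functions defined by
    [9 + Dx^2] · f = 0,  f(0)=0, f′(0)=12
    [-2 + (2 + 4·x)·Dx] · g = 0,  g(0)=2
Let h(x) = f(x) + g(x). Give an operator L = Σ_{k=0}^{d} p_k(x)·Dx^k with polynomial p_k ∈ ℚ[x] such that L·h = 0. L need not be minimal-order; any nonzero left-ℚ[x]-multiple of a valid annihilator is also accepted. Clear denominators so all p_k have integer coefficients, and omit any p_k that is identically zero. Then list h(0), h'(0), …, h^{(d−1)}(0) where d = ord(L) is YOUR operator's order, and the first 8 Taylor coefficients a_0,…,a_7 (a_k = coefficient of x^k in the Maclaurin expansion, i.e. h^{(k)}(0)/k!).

f: a_k = 0, 12, 0, -18, 0, 81/10, 0, -243/140, …
g: a_k = 2, 2, -1, 1, -5/4, 7/4, -21/8, 33/8, …
Weyl lclm of L_f,L_g ⇒ L₀ (ord ≤ 3).
L = (-54 - 162·x - 162·x^2) + (36 + 234·x + 486·x^2 + 324·x^3)·Dx + (-6 - 18·x - 18·x^2)·Dx^2 + (4 + 26·x + 54·x^2 + 36·x^3)·Dx^3  (order 3).
h: a_k = 2, 14, -1, -17, -5/4, 197/20, -21/8, 669/280, …
ICs: h(0) = 2, h′(0) = 14, h′′(0) = -2.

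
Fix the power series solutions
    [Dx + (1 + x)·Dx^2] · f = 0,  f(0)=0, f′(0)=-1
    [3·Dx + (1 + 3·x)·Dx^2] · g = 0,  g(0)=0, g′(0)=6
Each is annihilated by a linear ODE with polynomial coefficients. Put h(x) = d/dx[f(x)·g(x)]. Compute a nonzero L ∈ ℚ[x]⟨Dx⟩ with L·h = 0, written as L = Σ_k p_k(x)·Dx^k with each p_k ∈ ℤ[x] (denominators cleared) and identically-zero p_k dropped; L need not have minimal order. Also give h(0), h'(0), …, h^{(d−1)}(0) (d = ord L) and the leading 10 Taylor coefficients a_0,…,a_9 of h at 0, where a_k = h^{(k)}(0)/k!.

L = (30 + 72·x + 54·x^2) + (76 + 354·x + 540·x^2 + 270·x^3)·Dx + (29 + 200·x + 486·x^2 + 504·x^3 + 189·x^4)·Dx^2 + (2 + 19·x + 68·x^2 + 114·x^3 + 90·x^4 + 27·x^5)·Dx^3  (order 3).
h: a_k = 0, -12, 36, -98, 270, -3807/5, 10934/5, -44511/7, 652401/35, -11536799/210, …
ICs: h(0) = 0, h′(0) = -12, h′′(0) = 72.

f: a_k = 0, -1, 1/2, -1/3, 1/4, -1/5, 1/6, -1/7, 1/8, -1/9, …
g: a_k = 0, 6, -9, 18, -81/2, 486/5, -243, 4374/7, -6561/4, 4374, …
f·g: L₀ = L_f ⊗_s L_g, ord ≤ 2·2.
h=h₀': d/dx-closure on L₀ ⇒ L.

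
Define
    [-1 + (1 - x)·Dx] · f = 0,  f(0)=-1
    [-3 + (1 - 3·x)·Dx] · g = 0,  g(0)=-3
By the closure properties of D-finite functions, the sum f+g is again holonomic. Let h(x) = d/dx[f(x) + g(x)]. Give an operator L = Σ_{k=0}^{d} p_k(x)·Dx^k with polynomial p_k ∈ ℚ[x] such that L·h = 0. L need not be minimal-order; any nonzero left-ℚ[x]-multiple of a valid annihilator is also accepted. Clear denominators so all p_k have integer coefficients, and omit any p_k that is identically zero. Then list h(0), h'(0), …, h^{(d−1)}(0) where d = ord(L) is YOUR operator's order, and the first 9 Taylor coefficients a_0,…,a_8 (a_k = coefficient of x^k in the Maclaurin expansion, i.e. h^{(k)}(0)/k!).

f: a_k = -1, -1, -1, -1, -1, -1, -1, -1, -1, …
g: a_k = -3, -9, -27, -81, -243, -729, -2187, -6561, -19683, …
Sum ⇒ L₀ = lclm(L_f,L_g) in ℚ(x)⟨Dx⟩.
h=h₀': d/dx-closure on L₀ ⇒ L.
L = 18 + (-12 + 18·x)·Dx + (1 - 4·x + 3·x^2)·Dx^2  (order 2).
h: a_k = -10, -56, -246, -976, -3650, -13128, -45934, -157472, -531450, …
ICs: h(0) = -10, h′(0) = -56.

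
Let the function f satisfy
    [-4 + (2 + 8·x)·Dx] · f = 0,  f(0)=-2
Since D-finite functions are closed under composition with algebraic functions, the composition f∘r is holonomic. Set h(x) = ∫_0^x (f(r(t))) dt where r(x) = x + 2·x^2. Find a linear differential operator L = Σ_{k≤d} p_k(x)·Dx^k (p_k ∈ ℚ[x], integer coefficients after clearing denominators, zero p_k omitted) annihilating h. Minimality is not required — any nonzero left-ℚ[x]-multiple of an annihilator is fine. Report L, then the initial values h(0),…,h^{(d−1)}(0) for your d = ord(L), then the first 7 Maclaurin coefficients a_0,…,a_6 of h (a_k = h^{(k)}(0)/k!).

f: a_k = -2, -4, 4, -8, 20, -56, 168, …
f∘r: x↦r, Dx↦Dx/r' in L_f ⇒ L₀.
h=∫h₀ ⇒ L = L₀·Dx.
L = (-2 - 8·x)·Dx + (1 + 4·x + 8·x^2)·Dx^2  (order 2).
h: a_k = 0, -2, -2, -4/3, 2, -12/5, 4/3, …
ICs: h(0) = 0, h′(0) = -2.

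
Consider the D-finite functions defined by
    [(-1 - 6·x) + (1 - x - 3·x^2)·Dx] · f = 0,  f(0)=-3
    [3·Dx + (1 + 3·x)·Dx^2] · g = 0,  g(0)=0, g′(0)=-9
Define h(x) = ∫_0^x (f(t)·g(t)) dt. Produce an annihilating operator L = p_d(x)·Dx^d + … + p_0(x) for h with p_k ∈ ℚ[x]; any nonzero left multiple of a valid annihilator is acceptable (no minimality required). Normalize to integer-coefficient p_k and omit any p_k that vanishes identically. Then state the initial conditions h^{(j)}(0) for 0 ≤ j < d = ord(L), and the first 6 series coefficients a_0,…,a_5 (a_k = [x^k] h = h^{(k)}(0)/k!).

L = (9 + 36·x)·Dx + (-1 + 21·x + 45·x^2)·Dx^2 + (-1 - 2·x + 6·x^2 + 9·x^3)·Dx^3  (order 3).
h: a_k = 0, 0, 27/2, -9/2, 297/8, -297/20, …
ICs: h(0) = 0, h′(0) = 0, h′′(0) = 27.

f: a_k = -3, -3, -12, -21, -57, -120, …
g: a_k = 0, -9, 27/2, -27, 243/4, -729/5, …
h₀=f·g: eliminate ⇒ L₀, order ≤ 1·2.
Integrate: L := L₀·Dx.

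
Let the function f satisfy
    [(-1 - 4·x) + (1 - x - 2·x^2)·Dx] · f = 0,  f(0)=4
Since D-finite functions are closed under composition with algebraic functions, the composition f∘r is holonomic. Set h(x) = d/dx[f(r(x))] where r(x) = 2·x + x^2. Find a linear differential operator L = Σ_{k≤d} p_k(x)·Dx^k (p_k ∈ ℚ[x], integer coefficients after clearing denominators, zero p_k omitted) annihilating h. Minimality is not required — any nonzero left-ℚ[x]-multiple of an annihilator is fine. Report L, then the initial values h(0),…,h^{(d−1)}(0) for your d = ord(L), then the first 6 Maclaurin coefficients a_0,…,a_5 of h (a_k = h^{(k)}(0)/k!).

L = (13 + 52·x + 186·x^2 + 160·x^3 + 40·x^4) + (-1 - 5·x + 26·x^2 + 62·x^3 + 40·x^4 + 8·x^5)·Dx  (order 1).
h: a_k = 8, 104, 624, 3824, 21080, 112824, …
ICs: h(0) = 8.

f: a_k = 4, 4, 12, 20, 44, 84, …
Substitute x→r, Dx→(1/r')Dx; clear ⇒ L₀.
h₀' ⇒ L via d/dx closure of L₀.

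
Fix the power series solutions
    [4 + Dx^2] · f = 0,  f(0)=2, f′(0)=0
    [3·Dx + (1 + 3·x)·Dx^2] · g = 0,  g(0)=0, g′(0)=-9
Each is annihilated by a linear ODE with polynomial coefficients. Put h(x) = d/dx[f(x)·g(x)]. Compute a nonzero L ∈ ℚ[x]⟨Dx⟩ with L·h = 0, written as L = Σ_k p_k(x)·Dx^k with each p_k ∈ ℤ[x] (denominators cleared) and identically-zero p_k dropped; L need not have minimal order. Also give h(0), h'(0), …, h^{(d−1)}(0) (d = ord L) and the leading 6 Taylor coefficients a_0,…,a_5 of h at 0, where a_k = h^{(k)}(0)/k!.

L = (-21880 - 49536·x - 195264·x^2 - 252288·x^3 + 225504·x^4 + 746496·x^5 + 373248·x^6) + (-9384 - 44856·x - 47520·x^2 + 90720·x^3 + 311040·x^4 + 186624·x^5)·Dx + (-6026 - 16344·x - 53892·x^2 - 32832·x^3 + 182736·x^4 + 373248·x^5 + 186624·x^6)·Dx^2 + (-2346 - 11214·x - 11880·x^2 + 22680·x^3 + 77760·x^4 + 46656·x^5)·Dx^3 + (-139 - 990·x - 1269·x^2 + 7560·x^3 + 31590·x^4 + 46656·x^5 + 23328·x^6)·Dx^4  (order 4).
h: a_k = -18, 54, -54, 270, -978, 3024, …
ICs: h(0) = -18, h′(0) = 54, h′′(0) = -108, h′′′(0) = 1620.

f: a_k = 2, 0, -4, 0, 4/3, 0, …
g: a_k = 0, -9, 27/2, -27, 243/4, -729/5, …
f·g: L₀ = L_f ⊗_s L_g, ord ≤ 2·2.
Derive L from L₀ (diff closure).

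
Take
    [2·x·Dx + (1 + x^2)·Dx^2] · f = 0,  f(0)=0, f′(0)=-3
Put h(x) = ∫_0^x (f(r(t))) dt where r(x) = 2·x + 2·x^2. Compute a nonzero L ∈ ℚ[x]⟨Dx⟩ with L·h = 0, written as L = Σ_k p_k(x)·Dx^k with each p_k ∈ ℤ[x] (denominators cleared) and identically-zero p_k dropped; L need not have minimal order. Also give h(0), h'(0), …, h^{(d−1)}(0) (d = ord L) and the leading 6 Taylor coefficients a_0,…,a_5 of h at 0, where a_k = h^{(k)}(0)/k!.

f: a_k = 0, -3, 0, 1, 0, -3/5, …
Change of var in L_f (x↦r) gives L₀.
h=∫h₀ ⇒ L = L₀·Dx.
L = (-2 + 8·x + 32·x^2 + 48·x^3 + 24·x^4)·Dx^2 + (1 + 2·x + 4·x^2 + 16·x^3 + 20·x^4 + 8·x^5)·Dx^3  (order 3).
h: a_k = 0, 0, -3, -2, 2, 24/5, …
ICs: h(0) = 0, h′(0) = 0, h′′(0) = -6.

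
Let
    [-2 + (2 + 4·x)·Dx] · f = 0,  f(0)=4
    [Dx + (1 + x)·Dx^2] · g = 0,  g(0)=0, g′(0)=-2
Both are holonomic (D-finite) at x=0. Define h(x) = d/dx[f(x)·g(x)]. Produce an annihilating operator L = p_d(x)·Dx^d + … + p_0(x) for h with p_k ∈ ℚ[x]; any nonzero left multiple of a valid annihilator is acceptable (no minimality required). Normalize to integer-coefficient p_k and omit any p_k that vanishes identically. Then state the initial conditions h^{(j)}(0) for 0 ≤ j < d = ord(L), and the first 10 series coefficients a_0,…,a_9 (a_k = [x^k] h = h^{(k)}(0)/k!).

L = (1 + 4·x + x^2) + (7 + 27·x + 30·x^2 + 8·x^3)·Dx + (2 + 11·x + 21·x^2 + 16·x^3 + 4·x^4)·Dx^2  (order 2).
h: a_k = -8, -8, 16, -80/3, 131/3, -363/5, 618/5, -7544/35, 43003/112, -701693/1008, …
ICs: h(0) = -8, h′(0) = -8.

f: a_k = 4, 4, -2, 2, -5/2, 7/2, -21/4, 33/4, -429/32, 715/32, …
g: a_k = 0, -2, 1, -2/3, 1/2, -2/5, 1/3, -2/7, 1/4, -2/9, …
L₀ := L_f ⊗_s L_g (sym. prod.), ord ≤ 2.
h=h₀': d/dx-closure on L₀ ⇒ L.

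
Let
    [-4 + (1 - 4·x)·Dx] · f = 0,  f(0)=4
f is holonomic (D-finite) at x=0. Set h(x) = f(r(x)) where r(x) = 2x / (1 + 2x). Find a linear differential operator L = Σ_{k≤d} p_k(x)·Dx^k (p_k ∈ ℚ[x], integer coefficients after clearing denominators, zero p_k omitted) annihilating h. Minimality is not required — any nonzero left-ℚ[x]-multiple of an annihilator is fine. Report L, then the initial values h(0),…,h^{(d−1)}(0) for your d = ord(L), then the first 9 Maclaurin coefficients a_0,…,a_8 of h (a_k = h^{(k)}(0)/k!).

f: a_k = 4, 16, 64, 256, 1024, 4096, 16384, 65536, 262144, …
Substitute x→r, Dx→(1/r')Dx; clear ⇒ L₀.
L = 8 + (-1 + 4·x + 12·x^2)·Dx  (order 1).
h: a_k = 4, 32, 192, 1152, 6912, 41472, 248832, 1492992, 8957952, …
ICs: h(0) = 4.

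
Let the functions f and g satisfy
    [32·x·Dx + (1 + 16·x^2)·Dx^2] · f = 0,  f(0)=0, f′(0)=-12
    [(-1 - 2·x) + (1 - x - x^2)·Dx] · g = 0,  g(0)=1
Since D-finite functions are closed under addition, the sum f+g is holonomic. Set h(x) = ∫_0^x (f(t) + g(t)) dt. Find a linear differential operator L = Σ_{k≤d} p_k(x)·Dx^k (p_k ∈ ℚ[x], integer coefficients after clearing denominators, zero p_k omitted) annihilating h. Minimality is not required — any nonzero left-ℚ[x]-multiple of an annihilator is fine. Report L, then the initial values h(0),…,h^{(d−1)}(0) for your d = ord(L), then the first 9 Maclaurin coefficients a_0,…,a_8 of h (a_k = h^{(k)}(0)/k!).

f: a_k = 0, -12, 0, 64, 0, -3072/5, 0, 49152/7, 0, …
g: a_k = 1, 1, 2, 3, 5, 8, 13, 21, 34, …
Weyl lclm of L_f,L_g ⇒ L₀ (ord ≤ 3).
h=∫₀ˣh₀: take L = L₀·Dx.
L = (64 - 256·x - 3904·x^2 - 6912·x^3 - 9696·x^4 - 1536·x^6)·Dx^2 + (-25 - 24·x + 542·x^2 - 780·x^3 - 6800·x^4 - 6560·x^5 - 768·x^6 - 1536·x^7)·Dx^3 + (2 + 17·x + 62·x^2 + 202·x^3 + 445·x^4 - 1136·x^5 - 576·x^6 - 256·x^7 - 256·x^8)·Dx^4  (order 4).
h: a_k = 0, 1, -11/2, 2/3, 67/4, 1, -1516/15, 13/7, 49299/56, …
ICs: h(0) = 0, h′(0) = 1, h′′(0) = -11, h′′′(0) = 4.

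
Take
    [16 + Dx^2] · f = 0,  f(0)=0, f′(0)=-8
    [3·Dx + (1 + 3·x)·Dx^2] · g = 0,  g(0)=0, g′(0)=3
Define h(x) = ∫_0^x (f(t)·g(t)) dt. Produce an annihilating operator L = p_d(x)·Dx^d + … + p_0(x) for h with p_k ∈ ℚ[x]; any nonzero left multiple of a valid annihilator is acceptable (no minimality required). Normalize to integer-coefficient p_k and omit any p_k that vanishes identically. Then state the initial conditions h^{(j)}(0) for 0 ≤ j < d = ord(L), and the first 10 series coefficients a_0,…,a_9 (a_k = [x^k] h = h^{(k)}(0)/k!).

L = (2272 + 127488·x + 781056·x^2 + 1769472·x^3 + 1327104·x^4)·Dx + (4416 + 50112·x + 165888·x^2 + 165888·x^3)·Dx^2 + (1022 + 19392·x + 102816·x^2 + 221184·x^3 + 165888·x^4)·Dx^3 + (276 + 3132·x + 10368·x^2 + 10368·x^3)·Dx^4 + (55 + 714·x + 3375·x^2 + 6912·x^3 + 5184·x^4)·Dx^5  (order 5).
h: a_k = 0, 0, 0, -8, 9, -8/5, 11, -248/7, 771/10, -167656/945, …
ICs: h(0) = 0, h′(0) = 0, h′′(0) = 0, h′′′(0) = -48, h′′′′(0) = 216.

f: a_k = 0, -8, 0, 64/3, 0, -256/15, 0, 2048/315, 0, -4096/2835, …
g: a_k = 0, 3, -9/2, 9, -81/4, 243/5, -243/2, 2187/7, -6561/8, 2187, …
Sym-product of L_f,L_g gives L₀ (≤ ord 4).
h=∫₀ˣh₀: take L = L₀·Dx.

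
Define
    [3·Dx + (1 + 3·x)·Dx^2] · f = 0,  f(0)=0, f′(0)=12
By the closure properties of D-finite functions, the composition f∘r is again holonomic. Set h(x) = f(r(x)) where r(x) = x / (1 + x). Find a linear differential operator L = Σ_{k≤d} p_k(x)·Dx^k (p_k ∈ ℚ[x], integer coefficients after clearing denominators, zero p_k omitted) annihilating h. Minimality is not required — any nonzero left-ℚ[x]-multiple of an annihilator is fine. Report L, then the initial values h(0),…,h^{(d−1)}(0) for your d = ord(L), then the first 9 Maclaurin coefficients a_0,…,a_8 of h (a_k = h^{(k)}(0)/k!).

L = (5 + 8·x)·Dx + (1 + 5·x + 4·x^2)·Dx^2  (order 2).
h: a_k = 0, 12, -30, 84, -255, 4092/5, -2730, 65532/7, -65535/2, …
ICs: h(0) = 0, h′(0) = 12.

f: a_k = 0, 12, -18, 36, -81, 972/5, -486, 8748/7, -6561/2, …
f∘r: x↦r, Dx↦Dx/r' in L_f ⇒ L₀.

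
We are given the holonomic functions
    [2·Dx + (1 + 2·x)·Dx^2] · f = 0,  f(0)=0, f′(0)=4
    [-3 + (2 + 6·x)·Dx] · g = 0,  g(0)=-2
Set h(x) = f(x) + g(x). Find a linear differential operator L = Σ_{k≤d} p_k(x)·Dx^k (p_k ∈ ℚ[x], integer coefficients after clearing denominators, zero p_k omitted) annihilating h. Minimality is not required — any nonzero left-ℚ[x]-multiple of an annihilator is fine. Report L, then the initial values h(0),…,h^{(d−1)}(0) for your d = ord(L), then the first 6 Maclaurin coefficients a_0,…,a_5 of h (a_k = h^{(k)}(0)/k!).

f: a_k = 0, 4, -4, 16/3, -8, 64/5, …
g: a_k = -2, -3, 9/4, -27/8, 405/64, -1701/128, …
h₀=f+g: left-lcm gives L₀, ord ≤ 3.
L = (-6 + 36·x)·Dx + (5 + 84·x + 180·x^2)·Dx^2 + (2 + 22·x + 72·x^2 + 72·x^3)·Dx^3  (order 3).
h: a_k = -2, 1, -7/4, 47/24, -107/64, -313/640, …
ICs: h(0) = -2, h′(0) = 1, h′′(0) = -7/2.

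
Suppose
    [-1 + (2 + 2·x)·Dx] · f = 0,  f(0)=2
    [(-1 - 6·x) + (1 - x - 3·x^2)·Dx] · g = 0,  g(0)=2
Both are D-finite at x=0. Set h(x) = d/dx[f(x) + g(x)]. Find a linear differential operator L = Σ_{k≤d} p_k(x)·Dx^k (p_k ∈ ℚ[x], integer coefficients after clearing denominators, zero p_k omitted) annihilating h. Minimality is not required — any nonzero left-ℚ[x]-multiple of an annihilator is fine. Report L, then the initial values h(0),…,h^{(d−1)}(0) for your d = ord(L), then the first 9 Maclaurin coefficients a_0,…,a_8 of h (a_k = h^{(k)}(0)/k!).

L = (-108 - 690·x - 1260·x^2 - 1620·x^3 - 810·x^4) + (-165 - 1476·x - 3819·x^2 - 6408·x^3 - 6345·x^4 - 2430·x^5)·Dx + (34 + 114·x + 134·x^2 - 378·x^3 - 1422·x^4 - 1530·x^5 - 540·x^6)·Dx^2  (order 2).
h: a_k = 3, 31/2, 339/8, 2427/16, 51235/128, 297921/256, 3111143/1024, 16645715/2048, 683612451/32768, …
ICs: h(0) = 3, h′(0) = 31/2.

f: a_k = 2, 1, -1/4, 1/8, -5/64, 7/128, -21/512, 33/1024, -429/16384, …
g: a_k = 2, 2, 8, 14, 38, 80, 194, 434, 1016, …
f+g: L₀ = lclm(L_f,L_g), ord ≤ 1+1.
Derive L from L₀ (diff closure).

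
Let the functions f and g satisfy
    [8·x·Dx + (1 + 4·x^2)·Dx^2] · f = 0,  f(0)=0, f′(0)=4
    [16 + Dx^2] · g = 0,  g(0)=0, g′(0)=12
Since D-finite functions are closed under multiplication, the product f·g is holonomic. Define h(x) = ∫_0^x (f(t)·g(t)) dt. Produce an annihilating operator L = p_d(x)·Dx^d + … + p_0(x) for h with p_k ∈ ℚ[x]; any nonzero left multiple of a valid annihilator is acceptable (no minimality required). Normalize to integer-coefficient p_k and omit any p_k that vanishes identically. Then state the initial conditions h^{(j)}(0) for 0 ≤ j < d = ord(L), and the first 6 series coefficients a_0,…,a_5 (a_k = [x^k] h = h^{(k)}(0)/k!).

L = (2560 + 29696·x^2 + 118784·x^4 + 262144·x^6 + 262144·x^8)·Dx + (1536·x + 14336·x^3 + 49152·x^5 + 65536·x^7)·Dx^2 + (240 + 3008·x^2 + 13824·x^4 + 32768·x^6 + 32768·x^8)·Dx^3 + (96·x + 896·x^3 + 3072·x^5 + 4096·x^7)·Dx^4 + (5 + 72·x^2 + 400·x^4 + 1024·x^6 + 1024·x^8)·Dx^5  (order 5).
h: a_k = 0, 0, 0, 16, 0, -192/5, …
ICs: h(0) = 0, h′(0) = 0, h′′(0) = 0, h′′′(0) = 96, h′′′′(0) = 0.

f: a_k = 0, 4, 0, -16/3, 0, 64/5, …
g: a_k = 0, 12, 0, -32, 0, 128/5, …
L₀ := L_f ⊗_s L_g (sym. prod.), ord ≤ 4.
h=∫₀ˣh₀: take L = L₀·Dx.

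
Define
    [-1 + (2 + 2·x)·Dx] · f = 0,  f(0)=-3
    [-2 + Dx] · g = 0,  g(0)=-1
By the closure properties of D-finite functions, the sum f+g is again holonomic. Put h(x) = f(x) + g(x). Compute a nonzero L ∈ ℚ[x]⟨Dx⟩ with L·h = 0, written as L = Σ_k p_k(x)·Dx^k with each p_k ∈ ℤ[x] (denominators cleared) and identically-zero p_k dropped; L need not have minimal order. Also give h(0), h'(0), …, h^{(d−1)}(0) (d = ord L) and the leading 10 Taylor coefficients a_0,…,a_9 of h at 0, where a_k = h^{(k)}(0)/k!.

L = (10 + 8·x) + (-17 - 32·x - 16·x^2)·Dx + (6 + 14·x + 8·x^2)·Dx^2  (order 2).
h: a_k = -4, -7/2, -13/8, -73/48, -211/384, -1339/3840, -1261/46080, -47569/645120, 339869/10321920, -6343219/185794560, …
ICs: h(0) = -4, h′(0) = -7/2.

f: a_k = -3, -3/2, 3/8, -3/16, 15/128, -21/256, 63/1024, -99/2048, 1287/32768, -2145/65536, …
g: a_k = -1, -2, -2, -4/3, -2/3, -4/15, -4/45, -8/315, -2/315, -4/2835, …
Sum ⇒ L₀ = lclm(L_f,L_g) in ℚ(x)⟨Dx⟩.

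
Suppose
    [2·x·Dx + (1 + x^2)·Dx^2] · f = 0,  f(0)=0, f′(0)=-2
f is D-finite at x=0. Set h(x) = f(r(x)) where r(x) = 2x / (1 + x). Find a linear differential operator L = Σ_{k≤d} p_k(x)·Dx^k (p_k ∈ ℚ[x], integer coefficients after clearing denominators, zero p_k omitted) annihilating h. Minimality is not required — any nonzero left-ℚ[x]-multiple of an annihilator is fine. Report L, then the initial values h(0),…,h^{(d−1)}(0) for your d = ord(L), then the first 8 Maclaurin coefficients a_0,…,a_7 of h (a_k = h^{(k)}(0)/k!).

f: a_k = 0, -2, 0, 2/3, 0, -2/5, 0, 2/7, …
h₀=f(r): pull back L_f along r ⇒ L₀.
L = (2 + 10·x)·Dx + (1 + 2·x + 5·x^2)·Dx^2  (order 2).
h: a_k = 0, -4, 4, 4/3, -12, 76/5, 44/3, -556/7, …
ICs: h(0) = 0, h′(0) = -4.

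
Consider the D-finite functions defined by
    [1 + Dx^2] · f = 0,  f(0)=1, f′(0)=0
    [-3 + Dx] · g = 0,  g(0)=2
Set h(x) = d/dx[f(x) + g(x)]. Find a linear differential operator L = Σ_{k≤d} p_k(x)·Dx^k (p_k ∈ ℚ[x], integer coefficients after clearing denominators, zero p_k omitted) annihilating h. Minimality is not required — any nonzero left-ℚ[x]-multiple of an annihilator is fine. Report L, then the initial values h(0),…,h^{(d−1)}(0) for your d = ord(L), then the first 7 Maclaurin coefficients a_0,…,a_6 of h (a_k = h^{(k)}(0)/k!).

f: a_k = 1, 0, -1/2, 0, 1/24, 0, -1/720, …
g: a_k = 2, 6, 9, 9, 27/4, 81/20, 81/40, …
Weyl lclm of L_f,L_g ⇒ L₀ (ord ≤ 3).
Derive L from L₀ (diff closure).
L = 3 - Dx + 3·Dx^2 - Dx^3  (order 3).
h: a_k = 6, 17, 27, 163/6, 81/4, 1457/120, 243/40, …
ICs: h(0) = 6, h′(0) = 17, h′′(0) = 54.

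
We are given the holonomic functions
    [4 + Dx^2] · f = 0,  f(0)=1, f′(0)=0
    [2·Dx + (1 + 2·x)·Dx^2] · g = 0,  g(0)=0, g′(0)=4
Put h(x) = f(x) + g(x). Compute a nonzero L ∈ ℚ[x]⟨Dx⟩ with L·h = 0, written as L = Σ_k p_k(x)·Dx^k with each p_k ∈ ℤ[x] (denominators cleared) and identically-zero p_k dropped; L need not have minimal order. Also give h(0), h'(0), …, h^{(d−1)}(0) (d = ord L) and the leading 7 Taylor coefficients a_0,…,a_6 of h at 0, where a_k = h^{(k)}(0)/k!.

L = (56 + 32·x + 32·x^2)·Dx + (12 + 40·x + 48·x^2 + 32·x^3)·Dx^2 + (14 + 8·x + 8·x^2)·Dx^3 + (3 + 10·x + 12·x^2 + 8·x^3)·Dx^4  (order 4).
h: a_k = 1, 4, -6, 16/3, -22/3, 64/5, -964/45, …
ICs: h(0) = 1, h′(0) = 4, h′′(0) = -12, h′′′(0) = 32.

f: a_k = 1, 0, -2, 0, 2/3, 0, -4/45, …
g: a_k = 0, 4, -4, 16/3, -8, 64/5, -64/3, …
f+g: L₀ = lclm(L_f,L_g), ord ≤ 2+2.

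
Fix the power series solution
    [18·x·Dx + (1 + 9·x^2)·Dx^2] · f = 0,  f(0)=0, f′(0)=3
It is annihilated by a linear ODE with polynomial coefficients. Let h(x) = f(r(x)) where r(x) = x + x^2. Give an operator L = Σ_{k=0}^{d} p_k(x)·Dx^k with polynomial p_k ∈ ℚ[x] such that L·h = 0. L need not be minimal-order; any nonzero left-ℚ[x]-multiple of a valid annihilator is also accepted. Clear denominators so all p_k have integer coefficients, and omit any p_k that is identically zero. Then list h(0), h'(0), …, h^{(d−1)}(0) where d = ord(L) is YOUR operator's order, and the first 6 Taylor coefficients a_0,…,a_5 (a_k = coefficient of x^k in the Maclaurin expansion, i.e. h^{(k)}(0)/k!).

L = (-2 + 18·x + 72·x^2 + 108·x^3 + 54·x^4)·Dx + (1 + 2·x + 9·x^2 + 36·x^3 + 45·x^4 + 18·x^5)·Dx^2  (order 2).
h: a_k = 0, 3, 3, -9, -27, 108/5, …
ICs: h(0) = 0, h′(0) = 3.

f: a_k = 0, 3, 0, -9, 0, 243/5, …
Change of var in L_f (x↦r) gives L₀.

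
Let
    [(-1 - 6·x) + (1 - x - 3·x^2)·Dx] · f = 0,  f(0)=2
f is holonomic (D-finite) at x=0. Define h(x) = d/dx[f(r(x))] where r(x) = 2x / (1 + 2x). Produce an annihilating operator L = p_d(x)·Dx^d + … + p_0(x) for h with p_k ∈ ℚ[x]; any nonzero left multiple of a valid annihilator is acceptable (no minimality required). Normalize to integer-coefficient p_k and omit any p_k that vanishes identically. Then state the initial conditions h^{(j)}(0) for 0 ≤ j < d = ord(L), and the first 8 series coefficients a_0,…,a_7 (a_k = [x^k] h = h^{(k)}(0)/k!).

L = (12 + 72·x + 576·x^2 + 672·x^3) + (-1 - 18·x - 48·x^2 + 136·x^3 + 336·x^4)·Dx  (order 1).
h: a_k = 4, 48, 0, 1152, -2880, 27648, -112896, 700416, …
ICs: h(0) = 4.

f: a_k = 2, 2, 8, 14, 38, 80, 194, 434, …
Substitute x→r, Dx→(1/r')Dx; clear ⇒ L₀.
Derive L from L₀ (diff closure).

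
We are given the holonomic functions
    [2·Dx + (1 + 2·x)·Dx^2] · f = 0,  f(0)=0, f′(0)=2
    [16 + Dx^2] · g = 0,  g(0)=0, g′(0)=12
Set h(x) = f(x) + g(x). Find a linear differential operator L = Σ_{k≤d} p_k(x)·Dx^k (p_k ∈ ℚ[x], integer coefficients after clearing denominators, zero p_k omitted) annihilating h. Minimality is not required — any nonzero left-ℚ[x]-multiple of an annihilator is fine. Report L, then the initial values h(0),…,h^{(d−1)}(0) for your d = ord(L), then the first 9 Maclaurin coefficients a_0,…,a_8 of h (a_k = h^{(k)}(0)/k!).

f: a_k = 0, 2, -2, 8/3, -4, 32/5, -32/3, 128/7, -32, …
g: a_k = 0, 12, 0, -32, 0, 128/5, 0, -1024/105, 0, …
Weyl lclm of L_f,L_g ⇒ L₀ (ord ≤ 4).
L = (160 + 256·x + 256·x^2)·Dx + (48 + 224·x + 384·x^2 + 256·x^3)·Dx^2 + (10 + 16·x + 16·x^2)·Dx^3 + (3 + 14·x + 24·x^2 + 16·x^3)·Dx^4  (order 4).
h: a_k = 0, 14, -2, -88/3, -4, 32, -32/3, 128/15, -32, …
ICs: h(0) = 0, h′(0) = 14, h′′(0) = -4, h′′′(0) = -176.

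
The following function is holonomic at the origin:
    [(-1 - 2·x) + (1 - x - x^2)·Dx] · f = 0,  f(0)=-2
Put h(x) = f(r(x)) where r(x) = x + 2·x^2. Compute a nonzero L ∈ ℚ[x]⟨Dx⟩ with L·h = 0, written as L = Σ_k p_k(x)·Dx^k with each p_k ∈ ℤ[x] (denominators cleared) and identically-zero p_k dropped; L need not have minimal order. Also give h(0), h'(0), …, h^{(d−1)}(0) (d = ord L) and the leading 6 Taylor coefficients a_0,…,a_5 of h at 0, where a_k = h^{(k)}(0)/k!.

L = (1 + 6·x + 12·x^2 + 16·x^3) + (-1 + x + 3·x^2 + 4·x^3 + 4·x^4)·Dx  (order 1).
h: a_k = -2, -2, -8, -22, -62, -168, …
ICs: h(0) = -2.

f: a_k = -2, -2, -4, -6, -10, -16, …
Change of var in L_f (x↦r) gives L₀.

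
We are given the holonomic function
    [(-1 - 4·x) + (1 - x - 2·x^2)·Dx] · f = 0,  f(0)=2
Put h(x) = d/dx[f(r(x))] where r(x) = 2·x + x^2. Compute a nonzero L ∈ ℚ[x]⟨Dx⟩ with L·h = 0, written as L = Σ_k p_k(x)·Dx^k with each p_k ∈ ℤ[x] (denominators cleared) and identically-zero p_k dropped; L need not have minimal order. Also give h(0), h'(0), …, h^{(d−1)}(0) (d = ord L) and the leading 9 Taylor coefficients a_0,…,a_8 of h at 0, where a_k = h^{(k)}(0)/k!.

f: a_k = 2, 2, 6, 10, 22, 42, 86, 170, 342, …
Change of var in L_f (x↦r) gives L₀.
h=h₀': d/dx-closure on L₀ ⇒ L.
L = (13 + 52·x + 186·x^2 + 160·x^3 + 40·x^4) + (-1 - 5·x + 26·x^2 + 62·x^3 + 40·x^4 + 8·x^5)·Dx  (order 1).
h: a_k = 4, 52, 312, 1912, 10540, 56412, 292656, 1488432, 7450308, …
ICs: h(0) = 4.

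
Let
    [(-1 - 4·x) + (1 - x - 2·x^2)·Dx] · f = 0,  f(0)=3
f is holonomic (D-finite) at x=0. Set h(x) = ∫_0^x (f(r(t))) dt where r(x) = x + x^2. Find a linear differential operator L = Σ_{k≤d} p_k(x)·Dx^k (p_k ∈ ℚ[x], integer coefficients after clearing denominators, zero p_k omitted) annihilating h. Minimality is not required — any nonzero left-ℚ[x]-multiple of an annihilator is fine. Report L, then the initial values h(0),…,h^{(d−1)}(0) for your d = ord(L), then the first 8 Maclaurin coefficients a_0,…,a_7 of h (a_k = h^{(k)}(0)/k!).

L = (1 + 6·x + 12·x^2 + 8·x^3)·Dx + (-1 + x + 3·x^2 + 4·x^3 + 2·x^4)·Dx^2  (order 2).
h: a_k = 0, 3, 3/2, 4, 33/4, 87/5, 40, 657/7, …
ICs: h(0) = 0, h′(0) = 3.

f: a_k = 3, 3, 9, 15, 33, 63, 129, 255, …
h₀=f(r): pull back L_f along r ⇒ L₀.
Integrate: L := L₀·Dx.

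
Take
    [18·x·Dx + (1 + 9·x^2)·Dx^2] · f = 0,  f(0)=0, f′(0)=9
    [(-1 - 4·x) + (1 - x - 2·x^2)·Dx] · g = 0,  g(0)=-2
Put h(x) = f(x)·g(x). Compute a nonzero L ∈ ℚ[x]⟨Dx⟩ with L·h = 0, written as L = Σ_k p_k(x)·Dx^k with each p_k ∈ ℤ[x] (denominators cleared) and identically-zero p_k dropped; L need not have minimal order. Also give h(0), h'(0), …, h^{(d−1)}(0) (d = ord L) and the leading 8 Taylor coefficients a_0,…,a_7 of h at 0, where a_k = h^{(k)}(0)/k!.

f: a_k = 0, 9, 0, -27, 0, 729/5, 0, -6561/7, …
g: a_k = -2, -2, -6, -10, -22, -42, -86, -170, …
f·g: L₀ = L_f ⊗_s L_g, ord ≤ 2·1.
L = (4 + 18·x + 108·x^2) + (2 - 10·x + 36·x^2 + 108·x^3)·Dx + (-1 + x - 7·x^2 + 9·x^3 + 18·x^4)·Dx^2  (order 2).
h: a_k = 0, -18, -18, 0, -36, -1638/5, -1998/5, 28692/35, …
ICs: h(0) = 0, h′(0) = -18.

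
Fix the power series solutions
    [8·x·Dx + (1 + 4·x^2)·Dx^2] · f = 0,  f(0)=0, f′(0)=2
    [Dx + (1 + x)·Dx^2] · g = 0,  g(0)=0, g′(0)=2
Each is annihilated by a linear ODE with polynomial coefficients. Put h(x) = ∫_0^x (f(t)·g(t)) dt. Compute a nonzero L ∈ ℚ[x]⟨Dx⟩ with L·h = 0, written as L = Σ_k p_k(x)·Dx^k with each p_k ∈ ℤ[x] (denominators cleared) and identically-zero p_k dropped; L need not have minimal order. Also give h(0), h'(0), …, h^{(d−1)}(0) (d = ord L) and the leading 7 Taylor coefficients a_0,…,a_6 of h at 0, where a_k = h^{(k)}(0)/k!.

L = (288 + 560·x + 3584·x^2 + 8640·x^3 + 7680·x^4 + 3328·x^5 + 1024·x^7)·Dx^2 + (258 + 1840·x + 6992·x^2 + 19264·x^3 + 29440·x^4 + 23808·x^5 + 8960·x^6 + 3072·x^7 + 3584·x^8)·Dx^3 + (36 + 628·x + 2496·x^2 + 6192·x^3 + 12288·x^4 + 15936·x^5 + 12288·x^6 + 5376·x^7 + 3072·x^8 + 2048·x^9)·Dx^4 + (17 + 66·x + 241·x^2 + 608·x^3 + 1152·x^4 + 1728·x^5 + 2016·x^6 + 1536·x^7 + 768·x^8 + 512·x^9 + 256·x^10)·Dx^5  (order 5).
h: a_k = 0, 0, 0, 4/3, -1/2, -4/5, 5/18, …
ICs: h(0) = 0, h′(0) = 0, h′′(0) = 0, h′′′(0) = 8, h′′′′(0) = -12.

f: a_k = 0, 2, 0, -8/3, 0, 32/5, 0, …
g: a_k = 0, 2, -1, 2/3, -1/2, 2/5, -1/3, …
Sym-product of L_f,L_g gives L₀ (≤ ord 4).
h=∫h₀ ⇒ L = L₀·Dx.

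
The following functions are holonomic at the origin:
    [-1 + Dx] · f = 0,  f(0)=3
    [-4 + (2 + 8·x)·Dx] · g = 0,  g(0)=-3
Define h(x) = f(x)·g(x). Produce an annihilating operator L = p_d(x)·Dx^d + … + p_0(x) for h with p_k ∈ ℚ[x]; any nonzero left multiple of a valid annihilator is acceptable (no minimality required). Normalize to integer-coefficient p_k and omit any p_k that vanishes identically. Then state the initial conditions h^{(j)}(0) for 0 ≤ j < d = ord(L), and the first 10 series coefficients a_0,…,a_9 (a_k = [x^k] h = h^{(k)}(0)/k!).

L = (-3 - 4·x) + (1 + 4·x)·Dx  (order 1).
h: a_k = -9, -27, -9/2, -57/2, 477/8, -7113/40, 43487/80, -970131/560, 25470911/4480, -769700611/40320, …
ICs: h(0) = -9.

f: a_k = 3, 3, 3/2, 1/2, 1/8, 1/40, 1/240, 1/1680, 1/13440, 1/120960, …
g: a_k = -3, -6, 6, -12, 30, -84, 252, -792, 2574, -8580, …
L₀ := L_f ⊗_s L_g (sym. prod.), ord ≤ 1.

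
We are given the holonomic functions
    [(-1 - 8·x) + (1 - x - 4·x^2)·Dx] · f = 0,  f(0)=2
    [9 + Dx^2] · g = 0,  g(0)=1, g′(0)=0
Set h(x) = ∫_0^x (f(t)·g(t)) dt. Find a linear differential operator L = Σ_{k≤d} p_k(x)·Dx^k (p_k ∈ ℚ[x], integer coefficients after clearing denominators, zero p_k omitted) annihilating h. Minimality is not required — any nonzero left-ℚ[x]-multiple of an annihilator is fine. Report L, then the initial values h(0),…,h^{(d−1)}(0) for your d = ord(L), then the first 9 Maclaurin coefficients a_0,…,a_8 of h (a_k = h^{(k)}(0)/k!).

f: a_k = 2, 2, 10, 18, 58, 130, 362, 882, 2330, …
g: a_k = 1, 0, -9/2, 0, 27/8, 0, -81/80, 0, 729/4480, …
Sym-product of L_f,L_g gives L₀ (≤ ord 2).
∫: right-multiply L₀ by Dx.
L = (-1 + 9·x + 36·x^2)·Dx + (2 + 16·x)·Dx^2 + (-1 + x + 4·x^2)·Dx^3  (order 3).
h: a_k = 0, 2, 1, 1/3, 9/4, 79/20, 223/24, 5309/280, 14229/320, …
ICs: h(0) = 0, h′(0) = 2, h′′(0) = 2.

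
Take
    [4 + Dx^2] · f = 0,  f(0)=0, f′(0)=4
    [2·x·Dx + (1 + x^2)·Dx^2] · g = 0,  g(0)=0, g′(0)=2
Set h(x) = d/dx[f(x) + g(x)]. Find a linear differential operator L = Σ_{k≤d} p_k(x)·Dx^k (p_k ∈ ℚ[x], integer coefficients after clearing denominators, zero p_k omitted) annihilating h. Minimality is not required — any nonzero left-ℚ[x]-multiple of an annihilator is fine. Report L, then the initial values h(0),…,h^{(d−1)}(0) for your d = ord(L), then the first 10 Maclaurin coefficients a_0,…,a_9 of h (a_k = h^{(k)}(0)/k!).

L = (-32·x + 80·x^3 + 16·x^5) + (4 + 32·x^2 + 36·x^4 + 8·x^6)·Dx + (-8·x + 20·x^3 + 4·x^5)·Dx^2 + (1 + 8·x^2 + 9·x^4 + 2·x^6)·Dx^3  (order 3).
h: a_k = 6, 0, -10, 0, 14/3, 0, -106/45, 0, 638/315, 0, …
ICs: h(0) = 6, h′(0) = 0, h′′(0) = -20.

f: a_k = 0, 4, 0, -8/3, 0, 8/15, 0, -16/315, 0, 8/2835, …
g: a_k = 0, 2, 0, -2/3, 0, 2/5, 0, -2/7, 0, 2/9, …
f+g: L₀ = lclm(L_f,L_g), ord ≤ 2+2.
h₀' ⇒ L via d/dx closure of L₀.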